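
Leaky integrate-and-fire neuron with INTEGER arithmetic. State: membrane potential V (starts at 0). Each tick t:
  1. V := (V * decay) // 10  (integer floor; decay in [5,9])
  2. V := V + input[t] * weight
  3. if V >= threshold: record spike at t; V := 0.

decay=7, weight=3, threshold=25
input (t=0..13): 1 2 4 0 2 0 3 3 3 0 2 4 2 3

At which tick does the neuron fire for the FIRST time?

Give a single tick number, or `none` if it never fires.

t=0: input=1 -> V=3
t=1: input=2 -> V=8
t=2: input=4 -> V=17
t=3: input=0 -> V=11
t=4: input=2 -> V=13
t=5: input=0 -> V=9
t=6: input=3 -> V=15
t=7: input=3 -> V=19
t=8: input=3 -> V=22
t=9: input=0 -> V=15
t=10: input=2 -> V=16
t=11: input=4 -> V=23
t=12: input=2 -> V=22
t=13: input=3 -> V=24

Answer: none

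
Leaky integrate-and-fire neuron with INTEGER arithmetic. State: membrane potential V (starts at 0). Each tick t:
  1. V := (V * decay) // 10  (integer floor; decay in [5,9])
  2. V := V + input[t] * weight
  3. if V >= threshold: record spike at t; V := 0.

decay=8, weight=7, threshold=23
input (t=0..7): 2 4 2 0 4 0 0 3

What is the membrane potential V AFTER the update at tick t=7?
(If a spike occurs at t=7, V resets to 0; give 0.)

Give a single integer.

t=0: input=2 -> V=14
t=1: input=4 -> V=0 FIRE
t=2: input=2 -> V=14
t=3: input=0 -> V=11
t=4: input=4 -> V=0 FIRE
t=5: input=0 -> V=0
t=6: input=0 -> V=0
t=7: input=3 -> V=21

Answer: 21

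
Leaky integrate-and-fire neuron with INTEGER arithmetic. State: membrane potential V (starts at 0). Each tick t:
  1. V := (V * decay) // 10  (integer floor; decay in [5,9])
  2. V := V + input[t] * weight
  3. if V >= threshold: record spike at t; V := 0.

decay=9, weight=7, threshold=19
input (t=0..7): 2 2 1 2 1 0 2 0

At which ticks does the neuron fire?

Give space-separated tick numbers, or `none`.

t=0: input=2 -> V=14
t=1: input=2 -> V=0 FIRE
t=2: input=1 -> V=7
t=3: input=2 -> V=0 FIRE
t=4: input=1 -> V=7
t=5: input=0 -> V=6
t=6: input=2 -> V=0 FIRE
t=7: input=0 -> V=0

Answer: 1 3 6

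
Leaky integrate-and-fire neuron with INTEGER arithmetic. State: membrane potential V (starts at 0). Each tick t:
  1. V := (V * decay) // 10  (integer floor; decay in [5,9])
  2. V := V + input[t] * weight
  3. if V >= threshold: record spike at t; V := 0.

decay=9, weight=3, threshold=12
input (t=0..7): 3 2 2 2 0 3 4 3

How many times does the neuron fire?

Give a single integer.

Answer: 3

Derivation:
t=0: input=3 -> V=9
t=1: input=2 -> V=0 FIRE
t=2: input=2 -> V=6
t=3: input=2 -> V=11
t=4: input=0 -> V=9
t=5: input=3 -> V=0 FIRE
t=6: input=4 -> V=0 FIRE
t=7: input=3 -> V=9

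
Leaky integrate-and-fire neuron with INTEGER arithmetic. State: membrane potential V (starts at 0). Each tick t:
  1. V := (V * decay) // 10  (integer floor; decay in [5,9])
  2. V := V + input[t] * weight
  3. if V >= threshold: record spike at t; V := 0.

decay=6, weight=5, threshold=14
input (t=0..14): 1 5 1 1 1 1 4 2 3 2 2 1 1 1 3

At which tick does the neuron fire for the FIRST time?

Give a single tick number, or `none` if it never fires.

t=0: input=1 -> V=5
t=1: input=5 -> V=0 FIRE
t=2: input=1 -> V=5
t=3: input=1 -> V=8
t=4: input=1 -> V=9
t=5: input=1 -> V=10
t=6: input=4 -> V=0 FIRE
t=7: input=2 -> V=10
t=8: input=3 -> V=0 FIRE
t=9: input=2 -> V=10
t=10: input=2 -> V=0 FIRE
t=11: input=1 -> V=5
t=12: input=1 -> V=8
t=13: input=1 -> V=9
t=14: input=3 -> V=0 FIRE

Answer: 1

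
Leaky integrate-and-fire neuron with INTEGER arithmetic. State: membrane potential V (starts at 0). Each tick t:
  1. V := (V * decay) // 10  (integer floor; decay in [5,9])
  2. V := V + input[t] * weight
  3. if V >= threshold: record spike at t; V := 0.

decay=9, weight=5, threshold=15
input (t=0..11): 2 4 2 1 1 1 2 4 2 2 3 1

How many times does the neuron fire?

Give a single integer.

Answer: 5

Derivation:
t=0: input=2 -> V=10
t=1: input=4 -> V=0 FIRE
t=2: input=2 -> V=10
t=3: input=1 -> V=14
t=4: input=1 -> V=0 FIRE
t=5: input=1 -> V=5
t=6: input=2 -> V=14
t=7: input=4 -> V=0 FIRE
t=8: input=2 -> V=10
t=9: input=2 -> V=0 FIRE
t=10: input=3 -> V=0 FIRE
t=11: input=1 -> V=5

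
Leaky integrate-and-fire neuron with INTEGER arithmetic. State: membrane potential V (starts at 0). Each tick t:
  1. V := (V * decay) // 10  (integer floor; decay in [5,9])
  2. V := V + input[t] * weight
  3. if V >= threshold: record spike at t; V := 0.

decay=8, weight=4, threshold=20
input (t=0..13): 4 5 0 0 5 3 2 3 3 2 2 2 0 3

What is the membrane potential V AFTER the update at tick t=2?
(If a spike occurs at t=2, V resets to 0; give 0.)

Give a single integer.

Answer: 0

Derivation:
t=0: input=4 -> V=16
t=1: input=5 -> V=0 FIRE
t=2: input=0 -> V=0
t=3: input=0 -> V=0
t=4: input=5 -> V=0 FIRE
t=5: input=3 -> V=12
t=6: input=2 -> V=17
t=7: input=3 -> V=0 FIRE
t=8: input=3 -> V=12
t=9: input=2 -> V=17
t=10: input=2 -> V=0 FIRE
t=11: input=2 -> V=8
t=12: input=0 -> V=6
t=13: input=3 -> V=16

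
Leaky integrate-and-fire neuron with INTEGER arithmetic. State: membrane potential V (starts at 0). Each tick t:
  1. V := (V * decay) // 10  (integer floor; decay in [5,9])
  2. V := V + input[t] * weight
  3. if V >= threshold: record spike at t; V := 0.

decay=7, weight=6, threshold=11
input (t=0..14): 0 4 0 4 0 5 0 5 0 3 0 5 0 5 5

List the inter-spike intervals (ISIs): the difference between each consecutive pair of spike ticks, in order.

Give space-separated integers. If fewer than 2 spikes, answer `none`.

t=0: input=0 -> V=0
t=1: input=4 -> V=0 FIRE
t=2: input=0 -> V=0
t=3: input=4 -> V=0 FIRE
t=4: input=0 -> V=0
t=5: input=5 -> V=0 FIRE
t=6: input=0 -> V=0
t=7: input=5 -> V=0 FIRE
t=8: input=0 -> V=0
t=9: input=3 -> V=0 FIRE
t=10: input=0 -> V=0
t=11: input=5 -> V=0 FIRE
t=12: input=0 -> V=0
t=13: input=5 -> V=0 FIRE
t=14: input=5 -> V=0 FIRE

Answer: 2 2 2 2 2 2 1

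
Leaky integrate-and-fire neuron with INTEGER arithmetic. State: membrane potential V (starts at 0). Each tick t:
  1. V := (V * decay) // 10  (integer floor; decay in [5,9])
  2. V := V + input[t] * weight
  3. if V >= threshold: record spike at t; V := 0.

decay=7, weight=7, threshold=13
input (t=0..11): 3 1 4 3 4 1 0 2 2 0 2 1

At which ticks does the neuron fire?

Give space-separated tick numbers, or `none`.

t=0: input=3 -> V=0 FIRE
t=1: input=1 -> V=7
t=2: input=4 -> V=0 FIRE
t=3: input=3 -> V=0 FIRE
t=4: input=4 -> V=0 FIRE
t=5: input=1 -> V=7
t=6: input=0 -> V=4
t=7: input=2 -> V=0 FIRE
t=8: input=2 -> V=0 FIRE
t=9: input=0 -> V=0
t=10: input=2 -> V=0 FIRE
t=11: input=1 -> V=7

Answer: 0 2 3 4 7 8 10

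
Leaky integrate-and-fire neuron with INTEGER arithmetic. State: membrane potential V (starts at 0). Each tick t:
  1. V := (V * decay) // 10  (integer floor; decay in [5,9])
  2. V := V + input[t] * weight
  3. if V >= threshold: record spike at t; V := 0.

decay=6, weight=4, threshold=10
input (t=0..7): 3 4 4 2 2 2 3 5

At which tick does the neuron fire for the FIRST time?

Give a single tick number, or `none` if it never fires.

Answer: 0

Derivation:
t=0: input=3 -> V=0 FIRE
t=1: input=4 -> V=0 FIRE
t=2: input=4 -> V=0 FIRE
t=3: input=2 -> V=8
t=4: input=2 -> V=0 FIRE
t=5: input=2 -> V=8
t=6: input=3 -> V=0 FIRE
t=7: input=5 -> V=0 FIRE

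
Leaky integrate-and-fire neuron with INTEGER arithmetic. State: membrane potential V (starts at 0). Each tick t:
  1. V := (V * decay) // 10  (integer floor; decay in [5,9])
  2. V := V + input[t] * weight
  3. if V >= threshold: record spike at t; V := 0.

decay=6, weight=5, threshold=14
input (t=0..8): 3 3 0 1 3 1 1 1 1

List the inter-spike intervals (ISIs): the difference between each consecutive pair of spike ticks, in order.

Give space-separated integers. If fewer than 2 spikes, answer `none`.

Answer: 1 3

Derivation:
t=0: input=3 -> V=0 FIRE
t=1: input=3 -> V=0 FIRE
t=2: input=0 -> V=0
t=3: input=1 -> V=5
t=4: input=3 -> V=0 FIRE
t=5: input=1 -> V=5
t=6: input=1 -> V=8
t=7: input=1 -> V=9
t=8: input=1 -> V=10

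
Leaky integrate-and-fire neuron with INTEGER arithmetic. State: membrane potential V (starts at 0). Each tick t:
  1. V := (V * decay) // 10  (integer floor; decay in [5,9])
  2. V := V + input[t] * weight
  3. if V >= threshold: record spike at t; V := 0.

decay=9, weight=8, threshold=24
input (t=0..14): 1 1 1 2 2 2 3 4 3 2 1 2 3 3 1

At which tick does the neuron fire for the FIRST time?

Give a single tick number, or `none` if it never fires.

Answer: 3

Derivation:
t=0: input=1 -> V=8
t=1: input=1 -> V=15
t=2: input=1 -> V=21
t=3: input=2 -> V=0 FIRE
t=4: input=2 -> V=16
t=5: input=2 -> V=0 FIRE
t=6: input=3 -> V=0 FIRE
t=7: input=4 -> V=0 FIRE
t=8: input=3 -> V=0 FIRE
t=9: input=2 -> V=16
t=10: input=1 -> V=22
t=11: input=2 -> V=0 FIRE
t=12: input=3 -> V=0 FIRE
t=13: input=3 -> V=0 FIRE
t=14: input=1 -> V=8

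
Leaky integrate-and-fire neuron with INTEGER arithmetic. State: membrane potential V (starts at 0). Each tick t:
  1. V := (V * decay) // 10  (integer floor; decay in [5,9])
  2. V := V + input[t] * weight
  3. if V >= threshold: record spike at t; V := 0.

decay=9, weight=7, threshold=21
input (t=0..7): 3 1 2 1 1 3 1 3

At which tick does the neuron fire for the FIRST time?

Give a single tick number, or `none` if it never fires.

t=0: input=3 -> V=0 FIRE
t=1: input=1 -> V=7
t=2: input=2 -> V=20
t=3: input=1 -> V=0 FIRE
t=4: input=1 -> V=7
t=5: input=3 -> V=0 FIRE
t=6: input=1 -> V=7
t=7: input=3 -> V=0 FIRE

Answer: 0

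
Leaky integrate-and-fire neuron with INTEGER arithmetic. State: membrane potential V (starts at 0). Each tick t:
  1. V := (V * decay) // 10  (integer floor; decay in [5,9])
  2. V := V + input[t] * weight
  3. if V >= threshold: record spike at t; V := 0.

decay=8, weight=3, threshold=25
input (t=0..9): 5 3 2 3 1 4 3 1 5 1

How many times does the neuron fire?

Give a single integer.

Answer: 2

Derivation:
t=0: input=5 -> V=15
t=1: input=3 -> V=21
t=2: input=2 -> V=22
t=3: input=3 -> V=0 FIRE
t=4: input=1 -> V=3
t=5: input=4 -> V=14
t=6: input=3 -> V=20
t=7: input=1 -> V=19
t=8: input=5 -> V=0 FIRE
t=9: input=1 -> V=3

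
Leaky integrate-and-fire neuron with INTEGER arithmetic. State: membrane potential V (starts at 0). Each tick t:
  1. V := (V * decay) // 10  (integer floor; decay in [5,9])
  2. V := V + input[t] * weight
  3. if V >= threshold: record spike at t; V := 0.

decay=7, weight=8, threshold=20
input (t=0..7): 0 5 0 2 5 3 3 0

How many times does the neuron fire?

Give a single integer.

t=0: input=0 -> V=0
t=1: input=5 -> V=0 FIRE
t=2: input=0 -> V=0
t=3: input=2 -> V=16
t=4: input=5 -> V=0 FIRE
t=5: input=3 -> V=0 FIRE
t=6: input=3 -> V=0 FIRE
t=7: input=0 -> V=0

Answer: 4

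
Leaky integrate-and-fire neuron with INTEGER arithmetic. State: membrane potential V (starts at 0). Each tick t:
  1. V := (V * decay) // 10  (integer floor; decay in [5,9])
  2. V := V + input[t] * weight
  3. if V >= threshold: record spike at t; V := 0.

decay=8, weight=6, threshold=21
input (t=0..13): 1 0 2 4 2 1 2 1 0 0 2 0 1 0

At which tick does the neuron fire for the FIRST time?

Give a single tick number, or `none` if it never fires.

t=0: input=1 -> V=6
t=1: input=0 -> V=4
t=2: input=2 -> V=15
t=3: input=4 -> V=0 FIRE
t=4: input=2 -> V=12
t=5: input=1 -> V=15
t=6: input=2 -> V=0 FIRE
t=7: input=1 -> V=6
t=8: input=0 -> V=4
t=9: input=0 -> V=3
t=10: input=2 -> V=14
t=11: input=0 -> V=11
t=12: input=1 -> V=14
t=13: input=0 -> V=11

Answer: 3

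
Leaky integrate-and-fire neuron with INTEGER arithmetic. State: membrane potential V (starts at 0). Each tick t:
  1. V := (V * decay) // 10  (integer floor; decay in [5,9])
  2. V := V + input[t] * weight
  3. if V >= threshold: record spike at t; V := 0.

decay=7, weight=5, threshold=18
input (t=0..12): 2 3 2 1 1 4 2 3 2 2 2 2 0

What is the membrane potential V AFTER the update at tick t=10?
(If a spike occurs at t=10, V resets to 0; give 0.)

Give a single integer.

Answer: 0

Derivation:
t=0: input=2 -> V=10
t=1: input=3 -> V=0 FIRE
t=2: input=2 -> V=10
t=3: input=1 -> V=12
t=4: input=1 -> V=13
t=5: input=4 -> V=0 FIRE
t=6: input=2 -> V=10
t=7: input=3 -> V=0 FIRE
t=8: input=2 -> V=10
t=9: input=2 -> V=17
t=10: input=2 -> V=0 FIRE
t=11: input=2 -> V=10
t=12: input=0 -> V=7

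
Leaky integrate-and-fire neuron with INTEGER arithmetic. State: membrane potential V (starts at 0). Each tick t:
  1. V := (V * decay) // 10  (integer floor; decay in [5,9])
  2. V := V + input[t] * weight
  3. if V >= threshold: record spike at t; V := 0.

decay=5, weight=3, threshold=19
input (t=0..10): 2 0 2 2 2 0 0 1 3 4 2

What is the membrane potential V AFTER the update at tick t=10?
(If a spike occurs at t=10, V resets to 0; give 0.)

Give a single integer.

t=0: input=2 -> V=6
t=1: input=0 -> V=3
t=2: input=2 -> V=7
t=3: input=2 -> V=9
t=4: input=2 -> V=10
t=5: input=0 -> V=5
t=6: input=0 -> V=2
t=7: input=1 -> V=4
t=8: input=3 -> V=11
t=9: input=4 -> V=17
t=10: input=2 -> V=14

Answer: 14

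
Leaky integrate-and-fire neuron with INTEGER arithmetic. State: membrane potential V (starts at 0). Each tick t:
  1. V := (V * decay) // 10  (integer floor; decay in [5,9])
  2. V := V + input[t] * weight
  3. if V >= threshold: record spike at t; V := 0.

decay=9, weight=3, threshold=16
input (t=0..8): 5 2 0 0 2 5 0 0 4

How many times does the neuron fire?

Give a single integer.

Answer: 2

Derivation:
t=0: input=5 -> V=15
t=1: input=2 -> V=0 FIRE
t=2: input=0 -> V=0
t=3: input=0 -> V=0
t=4: input=2 -> V=6
t=5: input=5 -> V=0 FIRE
t=6: input=0 -> V=0
t=7: input=0 -> V=0
t=8: input=4 -> V=12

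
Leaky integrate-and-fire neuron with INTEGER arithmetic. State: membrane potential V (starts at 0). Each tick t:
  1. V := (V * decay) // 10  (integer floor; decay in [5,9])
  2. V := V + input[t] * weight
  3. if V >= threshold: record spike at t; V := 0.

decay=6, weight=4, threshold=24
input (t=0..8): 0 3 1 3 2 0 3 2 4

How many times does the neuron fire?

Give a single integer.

Answer: 1

Derivation:
t=0: input=0 -> V=0
t=1: input=3 -> V=12
t=2: input=1 -> V=11
t=3: input=3 -> V=18
t=4: input=2 -> V=18
t=5: input=0 -> V=10
t=6: input=3 -> V=18
t=7: input=2 -> V=18
t=8: input=4 -> V=0 FIRE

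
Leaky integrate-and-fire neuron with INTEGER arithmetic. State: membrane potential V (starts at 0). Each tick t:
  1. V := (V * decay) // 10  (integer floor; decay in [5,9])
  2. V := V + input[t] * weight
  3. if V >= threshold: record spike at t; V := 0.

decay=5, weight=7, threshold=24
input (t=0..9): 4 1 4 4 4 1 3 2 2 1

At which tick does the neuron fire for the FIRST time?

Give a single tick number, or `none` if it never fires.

Answer: 0

Derivation:
t=0: input=4 -> V=0 FIRE
t=1: input=1 -> V=7
t=2: input=4 -> V=0 FIRE
t=3: input=4 -> V=0 FIRE
t=4: input=4 -> V=0 FIRE
t=5: input=1 -> V=7
t=6: input=3 -> V=0 FIRE
t=7: input=2 -> V=14
t=8: input=2 -> V=21
t=9: input=1 -> V=17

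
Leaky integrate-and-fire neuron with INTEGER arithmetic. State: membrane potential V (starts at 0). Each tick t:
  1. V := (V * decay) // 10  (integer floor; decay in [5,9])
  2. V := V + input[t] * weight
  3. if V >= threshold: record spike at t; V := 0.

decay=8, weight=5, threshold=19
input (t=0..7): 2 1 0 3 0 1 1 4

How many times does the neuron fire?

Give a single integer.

Answer: 2

Derivation:
t=0: input=2 -> V=10
t=1: input=1 -> V=13
t=2: input=0 -> V=10
t=3: input=3 -> V=0 FIRE
t=4: input=0 -> V=0
t=5: input=1 -> V=5
t=6: input=1 -> V=9
t=7: input=4 -> V=0 FIRE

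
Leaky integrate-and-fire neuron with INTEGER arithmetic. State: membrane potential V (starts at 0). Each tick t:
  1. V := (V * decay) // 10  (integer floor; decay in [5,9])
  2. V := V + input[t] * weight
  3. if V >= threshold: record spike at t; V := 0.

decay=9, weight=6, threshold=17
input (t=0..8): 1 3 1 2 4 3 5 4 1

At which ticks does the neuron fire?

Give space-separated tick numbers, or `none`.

Answer: 1 3 4 5 6 7

Derivation:
t=0: input=1 -> V=6
t=1: input=3 -> V=0 FIRE
t=2: input=1 -> V=6
t=3: input=2 -> V=0 FIRE
t=4: input=4 -> V=0 FIRE
t=5: input=3 -> V=0 FIRE
t=6: input=5 -> V=0 FIRE
t=7: input=4 -> V=0 FIRE
t=8: input=1 -> V=6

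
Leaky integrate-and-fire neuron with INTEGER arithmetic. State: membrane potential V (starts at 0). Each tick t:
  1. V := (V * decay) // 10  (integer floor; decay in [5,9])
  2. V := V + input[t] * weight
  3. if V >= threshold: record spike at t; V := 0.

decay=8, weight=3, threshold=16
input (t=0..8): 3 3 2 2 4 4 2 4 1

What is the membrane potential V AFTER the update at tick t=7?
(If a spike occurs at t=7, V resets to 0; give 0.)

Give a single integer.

Answer: 0

Derivation:
t=0: input=3 -> V=9
t=1: input=3 -> V=0 FIRE
t=2: input=2 -> V=6
t=3: input=2 -> V=10
t=4: input=4 -> V=0 FIRE
t=5: input=4 -> V=12
t=6: input=2 -> V=15
t=7: input=4 -> V=0 FIRE
t=8: input=1 -> V=3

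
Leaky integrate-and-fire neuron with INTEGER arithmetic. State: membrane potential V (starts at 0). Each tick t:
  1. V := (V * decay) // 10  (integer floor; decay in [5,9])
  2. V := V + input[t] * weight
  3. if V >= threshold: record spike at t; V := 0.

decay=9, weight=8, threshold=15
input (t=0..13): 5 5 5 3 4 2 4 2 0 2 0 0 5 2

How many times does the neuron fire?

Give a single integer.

t=0: input=5 -> V=0 FIRE
t=1: input=5 -> V=0 FIRE
t=2: input=5 -> V=0 FIRE
t=3: input=3 -> V=0 FIRE
t=4: input=4 -> V=0 FIRE
t=5: input=2 -> V=0 FIRE
t=6: input=4 -> V=0 FIRE
t=7: input=2 -> V=0 FIRE
t=8: input=0 -> V=0
t=9: input=2 -> V=0 FIRE
t=10: input=0 -> V=0
t=11: input=0 -> V=0
t=12: input=5 -> V=0 FIRE
t=13: input=2 -> V=0 FIRE

Answer: 11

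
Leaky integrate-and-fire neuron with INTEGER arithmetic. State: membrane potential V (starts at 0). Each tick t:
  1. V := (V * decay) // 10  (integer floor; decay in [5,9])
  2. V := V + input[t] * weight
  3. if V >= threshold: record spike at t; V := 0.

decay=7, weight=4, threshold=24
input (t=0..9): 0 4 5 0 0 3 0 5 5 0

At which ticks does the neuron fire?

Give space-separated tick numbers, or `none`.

Answer: 2 7

Derivation:
t=0: input=0 -> V=0
t=1: input=4 -> V=16
t=2: input=5 -> V=0 FIRE
t=3: input=0 -> V=0
t=4: input=0 -> V=0
t=5: input=3 -> V=12
t=6: input=0 -> V=8
t=7: input=5 -> V=0 FIRE
t=8: input=5 -> V=20
t=9: input=0 -> V=14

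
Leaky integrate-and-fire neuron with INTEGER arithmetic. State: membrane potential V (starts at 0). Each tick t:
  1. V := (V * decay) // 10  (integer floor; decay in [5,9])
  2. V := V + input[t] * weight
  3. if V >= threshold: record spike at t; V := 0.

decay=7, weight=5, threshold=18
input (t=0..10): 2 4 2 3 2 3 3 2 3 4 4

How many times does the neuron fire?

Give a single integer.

t=0: input=2 -> V=10
t=1: input=4 -> V=0 FIRE
t=2: input=2 -> V=10
t=3: input=3 -> V=0 FIRE
t=4: input=2 -> V=10
t=5: input=3 -> V=0 FIRE
t=6: input=3 -> V=15
t=7: input=2 -> V=0 FIRE
t=8: input=3 -> V=15
t=9: input=4 -> V=0 FIRE
t=10: input=4 -> V=0 FIRE

Answer: 6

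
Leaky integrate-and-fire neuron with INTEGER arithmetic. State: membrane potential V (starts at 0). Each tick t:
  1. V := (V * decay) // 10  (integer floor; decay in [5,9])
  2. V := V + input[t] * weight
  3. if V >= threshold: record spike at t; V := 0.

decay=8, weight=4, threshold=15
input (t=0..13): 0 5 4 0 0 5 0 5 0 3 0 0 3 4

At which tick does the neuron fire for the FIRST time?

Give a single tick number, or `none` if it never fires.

Answer: 1

Derivation:
t=0: input=0 -> V=0
t=1: input=5 -> V=0 FIRE
t=2: input=4 -> V=0 FIRE
t=3: input=0 -> V=0
t=4: input=0 -> V=0
t=5: input=5 -> V=0 FIRE
t=6: input=0 -> V=0
t=7: input=5 -> V=0 FIRE
t=8: input=0 -> V=0
t=9: input=3 -> V=12
t=10: input=0 -> V=9
t=11: input=0 -> V=7
t=12: input=3 -> V=0 FIRE
t=13: input=4 -> V=0 FIRE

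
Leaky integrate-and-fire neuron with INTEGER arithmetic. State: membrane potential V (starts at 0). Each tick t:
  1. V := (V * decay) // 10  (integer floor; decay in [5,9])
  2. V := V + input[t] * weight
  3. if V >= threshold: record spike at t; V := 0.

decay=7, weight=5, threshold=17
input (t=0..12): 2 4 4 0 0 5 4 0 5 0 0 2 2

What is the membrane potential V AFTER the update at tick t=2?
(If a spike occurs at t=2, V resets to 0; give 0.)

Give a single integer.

Answer: 0

Derivation:
t=0: input=2 -> V=10
t=1: input=4 -> V=0 FIRE
t=2: input=4 -> V=0 FIRE
t=3: input=0 -> V=0
t=4: input=0 -> V=0
t=5: input=5 -> V=0 FIRE
t=6: input=4 -> V=0 FIRE
t=7: input=0 -> V=0
t=8: input=5 -> V=0 FIRE
t=9: input=0 -> V=0
t=10: input=0 -> V=0
t=11: input=2 -> V=10
t=12: input=2 -> V=0 FIRE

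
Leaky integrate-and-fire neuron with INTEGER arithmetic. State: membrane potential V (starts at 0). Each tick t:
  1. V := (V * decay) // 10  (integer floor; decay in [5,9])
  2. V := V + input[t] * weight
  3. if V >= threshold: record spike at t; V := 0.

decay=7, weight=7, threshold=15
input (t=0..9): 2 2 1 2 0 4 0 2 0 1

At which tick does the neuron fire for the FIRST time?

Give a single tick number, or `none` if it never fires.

Answer: 1

Derivation:
t=0: input=2 -> V=14
t=1: input=2 -> V=0 FIRE
t=2: input=1 -> V=7
t=3: input=2 -> V=0 FIRE
t=4: input=0 -> V=0
t=5: input=4 -> V=0 FIRE
t=6: input=0 -> V=0
t=7: input=2 -> V=14
t=8: input=0 -> V=9
t=9: input=1 -> V=13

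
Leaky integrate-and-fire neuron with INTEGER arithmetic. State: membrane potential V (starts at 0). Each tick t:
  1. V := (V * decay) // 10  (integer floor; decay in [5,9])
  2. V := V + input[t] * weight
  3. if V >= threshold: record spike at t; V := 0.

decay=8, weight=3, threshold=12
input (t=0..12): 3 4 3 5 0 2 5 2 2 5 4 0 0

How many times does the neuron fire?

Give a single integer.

Answer: 5

Derivation:
t=0: input=3 -> V=9
t=1: input=4 -> V=0 FIRE
t=2: input=3 -> V=9
t=3: input=5 -> V=0 FIRE
t=4: input=0 -> V=0
t=5: input=2 -> V=6
t=6: input=5 -> V=0 FIRE
t=7: input=2 -> V=6
t=8: input=2 -> V=10
t=9: input=5 -> V=0 FIRE
t=10: input=4 -> V=0 FIRE
t=11: input=0 -> V=0
t=12: input=0 -> V=0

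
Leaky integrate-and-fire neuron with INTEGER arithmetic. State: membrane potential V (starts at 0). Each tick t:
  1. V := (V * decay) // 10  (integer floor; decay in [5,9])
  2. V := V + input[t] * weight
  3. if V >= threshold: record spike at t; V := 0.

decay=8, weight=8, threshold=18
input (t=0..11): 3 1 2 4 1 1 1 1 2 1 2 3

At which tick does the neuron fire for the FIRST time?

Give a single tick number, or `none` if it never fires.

Answer: 0

Derivation:
t=0: input=3 -> V=0 FIRE
t=1: input=1 -> V=8
t=2: input=2 -> V=0 FIRE
t=3: input=4 -> V=0 FIRE
t=4: input=1 -> V=8
t=5: input=1 -> V=14
t=6: input=1 -> V=0 FIRE
t=7: input=1 -> V=8
t=8: input=2 -> V=0 FIRE
t=9: input=1 -> V=8
t=10: input=2 -> V=0 FIRE
t=11: input=3 -> V=0 FIRE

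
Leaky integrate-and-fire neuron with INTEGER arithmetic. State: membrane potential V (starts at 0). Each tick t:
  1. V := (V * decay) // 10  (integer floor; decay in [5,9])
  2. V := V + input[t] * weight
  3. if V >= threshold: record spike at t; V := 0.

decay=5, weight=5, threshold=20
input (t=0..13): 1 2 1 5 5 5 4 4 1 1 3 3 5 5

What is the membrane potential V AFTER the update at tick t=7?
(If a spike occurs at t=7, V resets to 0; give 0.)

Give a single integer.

Answer: 0

Derivation:
t=0: input=1 -> V=5
t=1: input=2 -> V=12
t=2: input=1 -> V=11
t=3: input=5 -> V=0 FIRE
t=4: input=5 -> V=0 FIRE
t=5: input=5 -> V=0 FIRE
t=6: input=4 -> V=0 FIRE
t=7: input=4 -> V=0 FIRE
t=8: input=1 -> V=5
t=9: input=1 -> V=7
t=10: input=3 -> V=18
t=11: input=3 -> V=0 FIRE
t=12: input=5 -> V=0 FIRE
t=13: input=5 -> V=0 FIRE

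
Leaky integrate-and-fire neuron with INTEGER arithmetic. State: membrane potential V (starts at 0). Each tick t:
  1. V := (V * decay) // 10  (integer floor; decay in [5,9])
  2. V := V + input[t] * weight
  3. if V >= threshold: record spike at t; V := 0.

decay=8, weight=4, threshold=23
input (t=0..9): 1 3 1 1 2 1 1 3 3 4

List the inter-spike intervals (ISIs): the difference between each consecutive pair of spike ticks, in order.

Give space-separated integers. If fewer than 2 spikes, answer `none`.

Answer: 2

Derivation:
t=0: input=1 -> V=4
t=1: input=3 -> V=15
t=2: input=1 -> V=16
t=3: input=1 -> V=16
t=4: input=2 -> V=20
t=5: input=1 -> V=20
t=6: input=1 -> V=20
t=7: input=3 -> V=0 FIRE
t=8: input=3 -> V=12
t=9: input=4 -> V=0 FIRE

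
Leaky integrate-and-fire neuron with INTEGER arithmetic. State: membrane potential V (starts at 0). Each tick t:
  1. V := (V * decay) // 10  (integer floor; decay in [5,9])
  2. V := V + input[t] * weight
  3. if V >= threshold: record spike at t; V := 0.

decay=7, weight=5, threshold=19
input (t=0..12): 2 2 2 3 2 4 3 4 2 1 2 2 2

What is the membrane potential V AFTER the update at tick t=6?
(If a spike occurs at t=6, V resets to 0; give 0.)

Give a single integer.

t=0: input=2 -> V=10
t=1: input=2 -> V=17
t=2: input=2 -> V=0 FIRE
t=3: input=3 -> V=15
t=4: input=2 -> V=0 FIRE
t=5: input=4 -> V=0 FIRE
t=6: input=3 -> V=15
t=7: input=4 -> V=0 FIRE
t=8: input=2 -> V=10
t=9: input=1 -> V=12
t=10: input=2 -> V=18
t=11: input=2 -> V=0 FIRE
t=12: input=2 -> V=10

Answer: 15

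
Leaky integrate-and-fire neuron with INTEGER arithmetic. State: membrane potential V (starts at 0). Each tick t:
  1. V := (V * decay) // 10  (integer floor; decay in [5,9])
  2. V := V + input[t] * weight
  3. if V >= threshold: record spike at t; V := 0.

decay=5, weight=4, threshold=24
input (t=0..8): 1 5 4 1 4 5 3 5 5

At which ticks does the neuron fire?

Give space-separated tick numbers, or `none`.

Answer: 2 5 7

Derivation:
t=0: input=1 -> V=4
t=1: input=5 -> V=22
t=2: input=4 -> V=0 FIRE
t=3: input=1 -> V=4
t=4: input=4 -> V=18
t=5: input=5 -> V=0 FIRE
t=6: input=3 -> V=12
t=7: input=5 -> V=0 FIRE
t=8: input=5 -> V=20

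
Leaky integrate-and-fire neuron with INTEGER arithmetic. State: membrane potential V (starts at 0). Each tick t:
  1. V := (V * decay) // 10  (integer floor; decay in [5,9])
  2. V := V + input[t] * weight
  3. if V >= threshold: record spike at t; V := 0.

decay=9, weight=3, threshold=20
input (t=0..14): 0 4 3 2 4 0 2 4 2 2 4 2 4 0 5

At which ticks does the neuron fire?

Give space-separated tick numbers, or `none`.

t=0: input=0 -> V=0
t=1: input=4 -> V=12
t=2: input=3 -> V=19
t=3: input=2 -> V=0 FIRE
t=4: input=4 -> V=12
t=5: input=0 -> V=10
t=6: input=2 -> V=15
t=7: input=4 -> V=0 FIRE
t=8: input=2 -> V=6
t=9: input=2 -> V=11
t=10: input=4 -> V=0 FIRE
t=11: input=2 -> V=6
t=12: input=4 -> V=17
t=13: input=0 -> V=15
t=14: input=5 -> V=0 FIRE

Answer: 3 7 10 14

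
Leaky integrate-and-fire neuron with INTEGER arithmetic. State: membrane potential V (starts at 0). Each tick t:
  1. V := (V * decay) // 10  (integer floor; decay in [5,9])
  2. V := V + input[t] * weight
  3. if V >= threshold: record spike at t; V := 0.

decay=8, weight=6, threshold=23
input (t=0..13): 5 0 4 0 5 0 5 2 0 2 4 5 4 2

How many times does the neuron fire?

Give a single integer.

t=0: input=5 -> V=0 FIRE
t=1: input=0 -> V=0
t=2: input=4 -> V=0 FIRE
t=3: input=0 -> V=0
t=4: input=5 -> V=0 FIRE
t=5: input=0 -> V=0
t=6: input=5 -> V=0 FIRE
t=7: input=2 -> V=12
t=8: input=0 -> V=9
t=9: input=2 -> V=19
t=10: input=4 -> V=0 FIRE
t=11: input=5 -> V=0 FIRE
t=12: input=4 -> V=0 FIRE
t=13: input=2 -> V=12

Answer: 7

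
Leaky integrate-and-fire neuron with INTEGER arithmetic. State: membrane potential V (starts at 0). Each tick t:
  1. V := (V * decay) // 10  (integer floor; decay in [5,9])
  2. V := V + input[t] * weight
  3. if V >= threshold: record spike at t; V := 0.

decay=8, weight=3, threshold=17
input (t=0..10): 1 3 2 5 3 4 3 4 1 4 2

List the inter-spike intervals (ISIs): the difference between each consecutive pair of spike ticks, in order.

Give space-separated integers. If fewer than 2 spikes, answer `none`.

Answer: 2 2 3

Derivation:
t=0: input=1 -> V=3
t=1: input=3 -> V=11
t=2: input=2 -> V=14
t=3: input=5 -> V=0 FIRE
t=4: input=3 -> V=9
t=5: input=4 -> V=0 FIRE
t=6: input=3 -> V=9
t=7: input=4 -> V=0 FIRE
t=8: input=1 -> V=3
t=9: input=4 -> V=14
t=10: input=2 -> V=0 FIRE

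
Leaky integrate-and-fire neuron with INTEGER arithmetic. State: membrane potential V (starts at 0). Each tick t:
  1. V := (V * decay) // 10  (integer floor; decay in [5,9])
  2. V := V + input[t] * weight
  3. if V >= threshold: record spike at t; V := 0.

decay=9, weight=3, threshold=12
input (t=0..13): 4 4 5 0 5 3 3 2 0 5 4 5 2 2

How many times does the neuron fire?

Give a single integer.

Answer: 8

Derivation:
t=0: input=4 -> V=0 FIRE
t=1: input=4 -> V=0 FIRE
t=2: input=5 -> V=0 FIRE
t=3: input=0 -> V=0
t=4: input=5 -> V=0 FIRE
t=5: input=3 -> V=9
t=6: input=3 -> V=0 FIRE
t=7: input=2 -> V=6
t=8: input=0 -> V=5
t=9: input=5 -> V=0 FIRE
t=10: input=4 -> V=0 FIRE
t=11: input=5 -> V=0 FIRE
t=12: input=2 -> V=6
t=13: input=2 -> V=11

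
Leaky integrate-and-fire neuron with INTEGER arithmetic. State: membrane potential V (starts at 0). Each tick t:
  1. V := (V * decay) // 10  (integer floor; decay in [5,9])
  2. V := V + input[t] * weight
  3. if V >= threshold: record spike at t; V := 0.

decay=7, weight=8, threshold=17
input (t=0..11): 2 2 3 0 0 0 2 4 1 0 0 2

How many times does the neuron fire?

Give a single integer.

Answer: 4

Derivation:
t=0: input=2 -> V=16
t=1: input=2 -> V=0 FIRE
t=2: input=3 -> V=0 FIRE
t=3: input=0 -> V=0
t=4: input=0 -> V=0
t=5: input=0 -> V=0
t=6: input=2 -> V=16
t=7: input=4 -> V=0 FIRE
t=8: input=1 -> V=8
t=9: input=0 -> V=5
t=10: input=0 -> V=3
t=11: input=2 -> V=0 FIRE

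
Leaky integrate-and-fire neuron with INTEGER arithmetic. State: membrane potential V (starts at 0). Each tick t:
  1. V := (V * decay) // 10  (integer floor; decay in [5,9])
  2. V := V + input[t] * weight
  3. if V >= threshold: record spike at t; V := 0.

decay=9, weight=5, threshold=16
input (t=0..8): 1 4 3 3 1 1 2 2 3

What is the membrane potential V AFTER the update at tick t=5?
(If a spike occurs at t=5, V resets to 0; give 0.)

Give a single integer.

Answer: 9

Derivation:
t=0: input=1 -> V=5
t=1: input=4 -> V=0 FIRE
t=2: input=3 -> V=15
t=3: input=3 -> V=0 FIRE
t=4: input=1 -> V=5
t=5: input=1 -> V=9
t=6: input=2 -> V=0 FIRE
t=7: input=2 -> V=10
t=8: input=3 -> V=0 FIRE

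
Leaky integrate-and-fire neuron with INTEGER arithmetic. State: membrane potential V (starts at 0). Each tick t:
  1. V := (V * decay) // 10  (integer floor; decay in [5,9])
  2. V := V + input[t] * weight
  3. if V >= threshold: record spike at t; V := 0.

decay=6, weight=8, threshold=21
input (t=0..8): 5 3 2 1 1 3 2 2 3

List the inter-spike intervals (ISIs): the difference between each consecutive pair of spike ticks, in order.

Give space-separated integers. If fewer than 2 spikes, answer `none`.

Answer: 1 4 2 1

Derivation:
t=0: input=5 -> V=0 FIRE
t=1: input=3 -> V=0 FIRE
t=2: input=2 -> V=16
t=3: input=1 -> V=17
t=4: input=1 -> V=18
t=5: input=3 -> V=0 FIRE
t=6: input=2 -> V=16
t=7: input=2 -> V=0 FIRE
t=8: input=3 -> V=0 FIRE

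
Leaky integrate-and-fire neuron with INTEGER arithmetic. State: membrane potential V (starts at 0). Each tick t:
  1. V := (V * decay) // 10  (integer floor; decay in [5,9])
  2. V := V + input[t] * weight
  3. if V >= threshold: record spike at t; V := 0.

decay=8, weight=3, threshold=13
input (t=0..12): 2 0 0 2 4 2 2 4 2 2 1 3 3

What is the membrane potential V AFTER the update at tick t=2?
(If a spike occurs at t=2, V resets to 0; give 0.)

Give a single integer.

Answer: 3

Derivation:
t=0: input=2 -> V=6
t=1: input=0 -> V=4
t=2: input=0 -> V=3
t=3: input=2 -> V=8
t=4: input=4 -> V=0 FIRE
t=5: input=2 -> V=6
t=6: input=2 -> V=10
t=7: input=4 -> V=0 FIRE
t=8: input=2 -> V=6
t=9: input=2 -> V=10
t=10: input=1 -> V=11
t=11: input=3 -> V=0 FIRE
t=12: input=3 -> V=9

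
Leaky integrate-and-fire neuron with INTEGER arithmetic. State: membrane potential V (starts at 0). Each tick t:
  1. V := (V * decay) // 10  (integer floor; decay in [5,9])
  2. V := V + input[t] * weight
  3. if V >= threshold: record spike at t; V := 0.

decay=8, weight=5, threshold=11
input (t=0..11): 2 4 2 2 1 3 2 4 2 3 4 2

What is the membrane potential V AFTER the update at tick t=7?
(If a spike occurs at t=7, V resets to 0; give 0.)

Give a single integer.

Answer: 0

Derivation:
t=0: input=2 -> V=10
t=1: input=4 -> V=0 FIRE
t=2: input=2 -> V=10
t=3: input=2 -> V=0 FIRE
t=4: input=1 -> V=5
t=5: input=3 -> V=0 FIRE
t=6: input=2 -> V=10
t=7: input=4 -> V=0 FIRE
t=8: input=2 -> V=10
t=9: input=3 -> V=0 FIRE
t=10: input=4 -> V=0 FIRE
t=11: input=2 -> V=10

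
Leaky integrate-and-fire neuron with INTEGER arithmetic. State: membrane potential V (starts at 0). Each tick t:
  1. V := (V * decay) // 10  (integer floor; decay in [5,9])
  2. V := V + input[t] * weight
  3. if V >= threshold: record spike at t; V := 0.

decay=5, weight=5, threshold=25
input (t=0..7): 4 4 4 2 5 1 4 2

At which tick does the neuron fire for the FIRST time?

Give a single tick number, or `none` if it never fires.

Answer: 1

Derivation:
t=0: input=4 -> V=20
t=1: input=4 -> V=0 FIRE
t=2: input=4 -> V=20
t=3: input=2 -> V=20
t=4: input=5 -> V=0 FIRE
t=5: input=1 -> V=5
t=6: input=4 -> V=22
t=7: input=2 -> V=21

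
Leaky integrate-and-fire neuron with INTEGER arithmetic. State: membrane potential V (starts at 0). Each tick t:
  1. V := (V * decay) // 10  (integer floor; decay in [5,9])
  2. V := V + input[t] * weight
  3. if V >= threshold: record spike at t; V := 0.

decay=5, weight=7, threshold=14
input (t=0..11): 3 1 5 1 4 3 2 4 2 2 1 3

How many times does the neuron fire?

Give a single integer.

t=0: input=3 -> V=0 FIRE
t=1: input=1 -> V=7
t=2: input=5 -> V=0 FIRE
t=3: input=1 -> V=7
t=4: input=4 -> V=0 FIRE
t=5: input=3 -> V=0 FIRE
t=6: input=2 -> V=0 FIRE
t=7: input=4 -> V=0 FIRE
t=8: input=2 -> V=0 FIRE
t=9: input=2 -> V=0 FIRE
t=10: input=1 -> V=7
t=11: input=3 -> V=0 FIRE

Answer: 9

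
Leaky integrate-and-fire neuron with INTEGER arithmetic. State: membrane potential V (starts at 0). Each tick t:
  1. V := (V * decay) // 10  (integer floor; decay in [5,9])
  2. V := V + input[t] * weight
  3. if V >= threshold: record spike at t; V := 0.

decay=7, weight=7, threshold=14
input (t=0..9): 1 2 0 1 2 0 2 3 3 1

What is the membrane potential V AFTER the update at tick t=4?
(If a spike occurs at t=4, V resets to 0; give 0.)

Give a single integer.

Answer: 0

Derivation:
t=0: input=1 -> V=7
t=1: input=2 -> V=0 FIRE
t=2: input=0 -> V=0
t=3: input=1 -> V=7
t=4: input=2 -> V=0 FIRE
t=5: input=0 -> V=0
t=6: input=2 -> V=0 FIRE
t=7: input=3 -> V=0 FIRE
t=8: input=3 -> V=0 FIRE
t=9: input=1 -> V=7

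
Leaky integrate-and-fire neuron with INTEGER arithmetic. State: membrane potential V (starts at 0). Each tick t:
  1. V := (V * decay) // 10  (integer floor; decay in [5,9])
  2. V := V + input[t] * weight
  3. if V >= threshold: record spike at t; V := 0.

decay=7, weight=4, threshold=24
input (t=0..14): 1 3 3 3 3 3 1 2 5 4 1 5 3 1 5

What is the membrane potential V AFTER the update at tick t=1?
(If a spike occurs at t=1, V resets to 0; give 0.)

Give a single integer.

t=0: input=1 -> V=4
t=1: input=3 -> V=14
t=2: input=3 -> V=21
t=3: input=3 -> V=0 FIRE
t=4: input=3 -> V=12
t=5: input=3 -> V=20
t=6: input=1 -> V=18
t=7: input=2 -> V=20
t=8: input=5 -> V=0 FIRE
t=9: input=4 -> V=16
t=10: input=1 -> V=15
t=11: input=5 -> V=0 FIRE
t=12: input=3 -> V=12
t=13: input=1 -> V=12
t=14: input=5 -> V=0 FIRE

Answer: 14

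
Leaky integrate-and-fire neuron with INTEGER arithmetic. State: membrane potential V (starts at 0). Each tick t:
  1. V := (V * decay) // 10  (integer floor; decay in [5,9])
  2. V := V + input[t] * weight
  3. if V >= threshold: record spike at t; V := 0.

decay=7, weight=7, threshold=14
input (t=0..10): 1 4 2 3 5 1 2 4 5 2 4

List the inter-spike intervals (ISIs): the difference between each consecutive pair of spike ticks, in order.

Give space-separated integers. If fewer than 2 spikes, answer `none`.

t=0: input=1 -> V=7
t=1: input=4 -> V=0 FIRE
t=2: input=2 -> V=0 FIRE
t=3: input=3 -> V=0 FIRE
t=4: input=5 -> V=0 FIRE
t=5: input=1 -> V=7
t=6: input=2 -> V=0 FIRE
t=7: input=4 -> V=0 FIRE
t=8: input=5 -> V=0 FIRE
t=9: input=2 -> V=0 FIRE
t=10: input=4 -> V=0 FIRE

Answer: 1 1 1 2 1 1 1 1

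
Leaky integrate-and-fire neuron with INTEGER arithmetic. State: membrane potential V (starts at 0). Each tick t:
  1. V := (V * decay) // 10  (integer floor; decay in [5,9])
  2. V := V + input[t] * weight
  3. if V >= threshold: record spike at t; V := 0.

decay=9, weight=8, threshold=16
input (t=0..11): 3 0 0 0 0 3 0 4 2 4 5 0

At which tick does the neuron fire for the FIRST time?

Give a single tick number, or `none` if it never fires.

Answer: 0

Derivation:
t=0: input=3 -> V=0 FIRE
t=1: input=0 -> V=0
t=2: input=0 -> V=0
t=3: input=0 -> V=0
t=4: input=0 -> V=0
t=5: input=3 -> V=0 FIRE
t=6: input=0 -> V=0
t=7: input=4 -> V=0 FIRE
t=8: input=2 -> V=0 FIRE
t=9: input=4 -> V=0 FIRE
t=10: input=5 -> V=0 FIRE
t=11: input=0 -> V=0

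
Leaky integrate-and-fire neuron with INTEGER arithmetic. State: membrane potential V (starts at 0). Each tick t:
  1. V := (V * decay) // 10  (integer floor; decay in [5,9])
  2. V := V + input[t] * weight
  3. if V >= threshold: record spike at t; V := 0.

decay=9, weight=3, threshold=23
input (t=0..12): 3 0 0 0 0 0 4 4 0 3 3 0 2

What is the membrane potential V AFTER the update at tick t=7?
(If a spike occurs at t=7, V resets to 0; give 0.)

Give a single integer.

t=0: input=3 -> V=9
t=1: input=0 -> V=8
t=2: input=0 -> V=7
t=3: input=0 -> V=6
t=4: input=0 -> V=5
t=5: input=0 -> V=4
t=6: input=4 -> V=15
t=7: input=4 -> V=0 FIRE
t=8: input=0 -> V=0
t=9: input=3 -> V=9
t=10: input=3 -> V=17
t=11: input=0 -> V=15
t=12: input=2 -> V=19

Answer: 0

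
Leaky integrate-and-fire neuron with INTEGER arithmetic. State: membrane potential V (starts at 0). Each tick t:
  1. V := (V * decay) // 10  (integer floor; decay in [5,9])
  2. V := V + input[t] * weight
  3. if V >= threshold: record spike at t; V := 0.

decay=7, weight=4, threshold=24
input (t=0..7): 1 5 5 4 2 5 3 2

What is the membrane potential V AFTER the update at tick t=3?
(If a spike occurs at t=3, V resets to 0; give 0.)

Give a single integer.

Answer: 16

Derivation:
t=0: input=1 -> V=4
t=1: input=5 -> V=22
t=2: input=5 -> V=0 FIRE
t=3: input=4 -> V=16
t=4: input=2 -> V=19
t=5: input=5 -> V=0 FIRE
t=6: input=3 -> V=12
t=7: input=2 -> V=16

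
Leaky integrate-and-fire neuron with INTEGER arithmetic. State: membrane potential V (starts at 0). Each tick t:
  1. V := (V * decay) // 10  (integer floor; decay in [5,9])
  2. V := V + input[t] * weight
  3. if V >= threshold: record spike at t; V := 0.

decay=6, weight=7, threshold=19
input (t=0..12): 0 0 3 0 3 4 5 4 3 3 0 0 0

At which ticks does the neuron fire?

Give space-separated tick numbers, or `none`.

Answer: 2 4 5 6 7 8 9

Derivation:
t=0: input=0 -> V=0
t=1: input=0 -> V=0
t=2: input=3 -> V=0 FIRE
t=3: input=0 -> V=0
t=4: input=3 -> V=0 FIRE
t=5: input=4 -> V=0 FIRE
t=6: input=5 -> V=0 FIRE
t=7: input=4 -> V=0 FIRE
t=8: input=3 -> V=0 FIRE
t=9: input=3 -> V=0 FIRE
t=10: input=0 -> V=0
t=11: input=0 -> V=0
t=12: input=0 -> V=0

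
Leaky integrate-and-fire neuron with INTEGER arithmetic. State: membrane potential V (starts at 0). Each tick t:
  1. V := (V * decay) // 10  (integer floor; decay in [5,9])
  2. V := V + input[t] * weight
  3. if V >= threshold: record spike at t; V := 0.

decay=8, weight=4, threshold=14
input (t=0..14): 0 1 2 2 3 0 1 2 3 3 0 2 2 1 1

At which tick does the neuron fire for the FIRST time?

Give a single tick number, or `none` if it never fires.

t=0: input=0 -> V=0
t=1: input=1 -> V=4
t=2: input=2 -> V=11
t=3: input=2 -> V=0 FIRE
t=4: input=3 -> V=12
t=5: input=0 -> V=9
t=6: input=1 -> V=11
t=7: input=2 -> V=0 FIRE
t=8: input=3 -> V=12
t=9: input=3 -> V=0 FIRE
t=10: input=0 -> V=0
t=11: input=2 -> V=8
t=12: input=2 -> V=0 FIRE
t=13: input=1 -> V=4
t=14: input=1 -> V=7

Answer: 3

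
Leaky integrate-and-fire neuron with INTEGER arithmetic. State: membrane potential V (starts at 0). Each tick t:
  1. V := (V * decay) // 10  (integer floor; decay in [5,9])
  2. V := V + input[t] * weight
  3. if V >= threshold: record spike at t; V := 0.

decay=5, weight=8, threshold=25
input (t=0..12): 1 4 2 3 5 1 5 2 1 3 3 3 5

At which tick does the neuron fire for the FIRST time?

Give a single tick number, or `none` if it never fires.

t=0: input=1 -> V=8
t=1: input=4 -> V=0 FIRE
t=2: input=2 -> V=16
t=3: input=3 -> V=0 FIRE
t=4: input=5 -> V=0 FIRE
t=5: input=1 -> V=8
t=6: input=5 -> V=0 FIRE
t=7: input=2 -> V=16
t=8: input=1 -> V=16
t=9: input=3 -> V=0 FIRE
t=10: input=3 -> V=24
t=11: input=3 -> V=0 FIRE
t=12: input=5 -> V=0 FIRE

Answer: 1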